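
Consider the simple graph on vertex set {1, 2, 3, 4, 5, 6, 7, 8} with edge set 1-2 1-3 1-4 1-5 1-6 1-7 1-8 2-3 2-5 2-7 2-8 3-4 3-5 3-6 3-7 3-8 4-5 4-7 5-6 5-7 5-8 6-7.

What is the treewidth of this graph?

A width-4 tree decomposition is:
Bags: B1 = {1, 3, 4, 5, 7}  B2 = {1, 2, 3, 5, 7}  B3 = {1, 3, 5, 6, 7}  B4 = {1, 2, 3, 5, 8}
Tree: B1–B2, B1–B3, B2–B4
The largest bag has 5 vertices, giving width 4; this decomposition certifies tw(G) ≤ 4. For the lower bound, the 5 vertices {1, 2, 3, 5, 8} are pairwise adjacent, and any tree decomposition puts a clique entirely inside one bag — forcing width ≥ 4. The upper and lower bounds meet at 4, so that is the treewidth.

4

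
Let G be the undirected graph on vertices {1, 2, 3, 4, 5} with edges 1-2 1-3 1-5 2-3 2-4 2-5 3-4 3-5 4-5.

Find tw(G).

3

A width-3 tree decomposition is:
Bags: B1 = {1, 2, 3, 5}  B2 = {2, 3, 4, 5}
Tree: B1–B2
Each bag holds 4 vertices, so the decomposition has width 3, which upper-bounds the treewidth. For the lower bound, the 4 vertices {1, 2, 3, 5} are pairwise adjacent, and any tree decomposition puts a clique entirely inside one bag — forcing width ≥ 3. The upper and lower bounds meet at 3, so that is the treewidth.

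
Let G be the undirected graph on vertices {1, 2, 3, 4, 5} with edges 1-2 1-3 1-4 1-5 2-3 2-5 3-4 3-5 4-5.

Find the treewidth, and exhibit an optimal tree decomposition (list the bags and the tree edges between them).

Each bag holds 4 vertices, so the decomposition has width 3, which upper-bounds the treewidth. For the lower bound, the 4 vertices {1, 2, 3, 5} are pairwise adjacent, and any tree decomposition puts a clique entirely inside one bag — forcing width ≥ 3. Hence tw(G) = 3 exactly.

Treewidth 3.
One optimal decomposition is:
Bags: B1 = {1, 3, 4, 5}  B2 = {1, 2, 3, 5}
Tree: B1–B2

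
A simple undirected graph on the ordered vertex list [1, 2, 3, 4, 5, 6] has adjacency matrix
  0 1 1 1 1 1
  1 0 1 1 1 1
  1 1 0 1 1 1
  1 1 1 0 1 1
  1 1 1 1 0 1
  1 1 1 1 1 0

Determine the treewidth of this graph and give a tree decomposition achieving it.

Treewidth 5.
One such decomposition:
Bags: B1 = {1, 2, 3, 4, 5, 6}
Tree: (single bag)

A single bag containing all 6 vertices is trivially a valid decomposition of width 5. Conversely, {1, 2, 3, 4, 5, 6} is a clique of size 6, and the vertices of any clique must share a bag in every tree decomposition; so some bag has ≥ 6 vertices and tw(G) ≥ 5. Combining the bounds, tw(G) = 5.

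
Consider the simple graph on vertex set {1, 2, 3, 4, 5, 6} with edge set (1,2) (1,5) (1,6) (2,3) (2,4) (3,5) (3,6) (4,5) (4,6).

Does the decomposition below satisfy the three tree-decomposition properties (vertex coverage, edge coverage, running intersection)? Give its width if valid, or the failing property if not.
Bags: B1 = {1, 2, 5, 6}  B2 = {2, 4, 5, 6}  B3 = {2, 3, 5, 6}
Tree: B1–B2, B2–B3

Yes; width 3.

Every vertex of G appears in some bag (union = {1, 2, 3, 4, 5, 6}); every edge is covered by a bag; and for each vertex v the set of bags containing v is connected in the bag tree. The decomposition is therefore valid. The largest bag has 4 vertices, so the width is 3.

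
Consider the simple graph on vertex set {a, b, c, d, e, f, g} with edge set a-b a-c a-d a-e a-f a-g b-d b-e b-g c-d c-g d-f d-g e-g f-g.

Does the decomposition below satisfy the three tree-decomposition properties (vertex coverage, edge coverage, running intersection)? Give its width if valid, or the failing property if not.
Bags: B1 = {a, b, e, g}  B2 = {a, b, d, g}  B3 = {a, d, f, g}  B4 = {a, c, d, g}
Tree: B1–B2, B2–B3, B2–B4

Every vertex of G appears in some bag (union = {a, b, c, d, e, f, g}); every edge is covered by a bag; and for each vertex v the set of bags containing v is connected in the bag tree. The decomposition is therefore valid. The largest bag has 4 vertices, so the width is 3.

Yes; width 3.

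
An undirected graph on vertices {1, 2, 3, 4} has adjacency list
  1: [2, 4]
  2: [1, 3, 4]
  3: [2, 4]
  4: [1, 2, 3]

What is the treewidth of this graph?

A width-2 tree decomposition is:
Bags: B1 = {2, 3, 4}  B2 = {1, 2, 4}
Tree: B1–B2
Each bag holds 3 vertices, so the decomposition has width 2, which upper-bounds the treewidth. Conversely, {1, 2, 4} is a clique of size 3, and the vertices of any clique must share a bag in every tree decomposition; so some bag has ≥ 3 vertices and tw(G) ≥ 2. Hence tw(G) = 2 exactly.

2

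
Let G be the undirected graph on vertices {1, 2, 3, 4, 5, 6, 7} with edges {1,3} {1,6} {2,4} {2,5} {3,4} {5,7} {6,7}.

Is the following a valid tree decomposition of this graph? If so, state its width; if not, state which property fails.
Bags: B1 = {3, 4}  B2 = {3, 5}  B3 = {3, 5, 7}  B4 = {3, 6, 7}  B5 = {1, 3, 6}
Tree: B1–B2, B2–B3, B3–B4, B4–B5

A tree decomposition must satisfy three properties: every vertex lies in some bag; for every edge, both endpoints lie together in some bag; and for every vertex, the bags containing it form a connected subtree. Here vertex 2 appears in no bag, so the decomposition is invalid.

No — vertex 2 appears in no bag.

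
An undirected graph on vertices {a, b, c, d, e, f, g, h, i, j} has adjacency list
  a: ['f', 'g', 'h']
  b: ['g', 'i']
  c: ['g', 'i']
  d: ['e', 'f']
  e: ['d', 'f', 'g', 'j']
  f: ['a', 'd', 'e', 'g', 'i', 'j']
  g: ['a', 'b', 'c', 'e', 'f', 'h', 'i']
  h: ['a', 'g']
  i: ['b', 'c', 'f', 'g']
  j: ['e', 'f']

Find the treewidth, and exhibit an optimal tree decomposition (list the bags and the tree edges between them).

The largest bag has 3 vertices, giving width 2; this decomposition certifies tw(G) ≤ 2. Conversely, {d, e, f} is a clique of size 3, and the vertices of any clique must share a bag in every tree decomposition; so some bag has ≥ 3 vertices and tw(G) ≥ 2. Combining the bounds, tw(G) = 2.

Treewidth 2.
One optimal decomposition is:
Bags: B1 = {e, f, g}  B2 = {a, f, g}  B3 = {f, g, i}  B4 = {b, g, i}  B5 = {d, e, f}  B6 = {c, g, i}  B7 = {e, f, j}  B8 = {a, g, h}
Tree: B1–B2, B1–B3, B3–B4, B1–B5, B3–B6, B5–B7, B2–B8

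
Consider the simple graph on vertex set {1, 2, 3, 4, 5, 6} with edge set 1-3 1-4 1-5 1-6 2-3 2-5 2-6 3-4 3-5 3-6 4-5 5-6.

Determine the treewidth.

3

A width-3 tree decomposition is:
Bags: B1 = {1, 3, 5, 6}  B2 = {2, 3, 5, 6}  B3 = {1, 3, 4, 5}
Tree: B1–B2, B1–B3
The largest bag has 4 vertices, giving width 3; this decomposition certifies tw(G) ≤ 3. On the other hand G contains the 4-clique {1, 3, 4, 5}. A clique must lie in a single bag of any decomposition, so no decomposition can have width below 3. Therefore the treewidth is 3.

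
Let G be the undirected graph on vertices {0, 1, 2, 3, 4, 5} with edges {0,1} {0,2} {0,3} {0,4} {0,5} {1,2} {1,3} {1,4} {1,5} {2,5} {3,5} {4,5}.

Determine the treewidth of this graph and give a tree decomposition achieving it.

Treewidth 3.
One such decomposition:
Bags: B1 = {0, 1, 4, 5}  B2 = {0, 1, 3, 5}  B3 = {0, 1, 2, 5}
Tree: B1–B2, B2–B3

Every bag has size at most 4, so the width is 4 − 1 = 3 and tw(G) ≤ 3. On the other hand G contains the 4-clique {0, 1, 2, 5}. A clique must lie in a single bag of any decomposition, so no decomposition can have width below 3. The upper and lower bounds meet at 3, so that is the treewidth.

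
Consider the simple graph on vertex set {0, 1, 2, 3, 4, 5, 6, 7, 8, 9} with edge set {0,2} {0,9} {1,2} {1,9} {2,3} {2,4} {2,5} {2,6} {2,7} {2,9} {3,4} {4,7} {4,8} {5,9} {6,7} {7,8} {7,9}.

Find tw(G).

2

A width-2 tree decomposition is:
Bags: B1 = {2, 7, 9}  B2 = {2, 4, 7}  B3 = {2, 6, 7}  B4 = {2, 5, 9}  B5 = {2, 3, 4}  B6 = {0, 2, 9}  B7 = {4, 7, 8}  B8 = {1, 2, 9}
Tree: B1–B2, B2–B3, B1–B4, B2–B5, B4–B6, B2–B7, B4–B8
Each bag holds 3 vertices, so the decomposition has width 2, which upper-bounds the treewidth. Conversely, {4, 7, 8} is a clique of size 3, and the vertices of any clique must share a bag in every tree decomposition; so some bag has ≥ 3 vertices and tw(G) ≥ 2. Hence tw(G) = 2 exactly.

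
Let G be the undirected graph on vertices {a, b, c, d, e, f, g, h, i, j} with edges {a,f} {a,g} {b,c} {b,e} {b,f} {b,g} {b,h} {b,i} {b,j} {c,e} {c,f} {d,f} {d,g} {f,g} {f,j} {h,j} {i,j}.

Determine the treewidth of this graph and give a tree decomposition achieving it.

Every bag has size at most 3, so the width is 3 − 1 = 2 and tw(G) ≤ 2. On the other hand G contains the 3-clique {d, f, g}. A clique must lie in a single bag of any decomposition, so no decomposition can have width below 2. The upper and lower bounds meet at 2, so that is the treewidth.

Treewidth 2.
One such decomposition:
Bags: B1 = {b, f, j}  B2 = {b, c, f}  B3 = {b, f, g}  B4 = {a, f, g}  B5 = {d, f, g}  B6 = {b, i, j}  B7 = {b, h, j}  B8 = {b, c, e}
Tree: B1–B2, B2–B3, B3–B4, B3–B5, B1–B6, B1–B7, B2–B8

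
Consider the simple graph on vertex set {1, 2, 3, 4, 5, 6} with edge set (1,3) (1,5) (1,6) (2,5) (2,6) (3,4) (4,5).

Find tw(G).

2

A width-2 tree decomposition is:
Bags: B1 = {1, 3, 4}  B2 = {1, 4, 5}  B3 = {1, 5, 6}  B4 = {2, 5, 6}
Tree: B1–B2, B2–B3, B3–B4
Each bag holds 3 vertices, so the decomposition has width 2, which upper-bounds the treewidth. The edges 3–4–5–1–3 form a cycle, so G is not a tree and its treewidth is at least 2. Hence tw(G) = 2 exactly.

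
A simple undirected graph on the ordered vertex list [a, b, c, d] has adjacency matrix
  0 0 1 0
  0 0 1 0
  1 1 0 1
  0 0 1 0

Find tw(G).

A width-1 tree decomposition is:
Bags: B1 = {a, c}  B2 = {c, d}  B3 = {b, c}
Tree: B1–B2, B2–B3
Each bag holds 2 vertices, so the decomposition has width 1, which upper-bounds the treewidth. Since G has at least one edge (e.g. c–a), it is not an edgeless graph, so tw(G) ≥ 1. The upper and lower bounds meet at 1, so that is the treewidth.

1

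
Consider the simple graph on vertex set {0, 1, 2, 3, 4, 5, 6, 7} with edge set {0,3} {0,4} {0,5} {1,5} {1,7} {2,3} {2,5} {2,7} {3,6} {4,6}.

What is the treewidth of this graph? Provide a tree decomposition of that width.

Every bag has size at most 3, so the width is 3 − 1 = 2 and tw(G) ≤ 2. The edges 7–1–5–2–7 form a cycle, so G is not a tree and its treewidth is at least 2. Hence tw(G) = 2 exactly.

Treewidth 2.
One such decomposition:
Bags: B1 = {1, 2, 7}  B2 = {1, 2, 5}  B3 = {2, 3, 5}  B4 = {0, 3, 5}  B5 = {0, 3, 6}  B6 = {0, 4, 6}
Tree: B1–B2, B2–B3, B3–B4, B4–B5, B5–B6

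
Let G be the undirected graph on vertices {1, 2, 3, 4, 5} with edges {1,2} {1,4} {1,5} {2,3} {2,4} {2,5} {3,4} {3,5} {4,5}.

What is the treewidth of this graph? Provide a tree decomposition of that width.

Treewidth 3.
One optimal decomposition is:
Bags: B1 = {2, 3, 4, 5}  B2 = {1, 2, 4, 5}
Tree: B1–B2

Every bag has size at most 4, so the width is 4 − 1 = 3 and tw(G) ≤ 3. Conversely, {1, 2, 4, 5} is a clique of size 4, and the vertices of any clique must share a bag in every tree decomposition; so some bag has ≥ 4 vertices and tw(G) ≥ 3. Therefore the treewidth is 3.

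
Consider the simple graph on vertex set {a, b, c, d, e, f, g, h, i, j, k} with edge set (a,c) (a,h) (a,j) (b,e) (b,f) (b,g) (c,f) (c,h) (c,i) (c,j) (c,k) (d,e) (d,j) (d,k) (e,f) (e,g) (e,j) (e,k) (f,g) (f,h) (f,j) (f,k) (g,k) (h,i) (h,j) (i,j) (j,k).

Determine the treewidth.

A width-3 tree decomposition is:
Bags: B1 = {c, f, j, k}  B2 = {c, f, h, j}  B3 = {e, f, j, k}  B4 = {a, c, h, j}  B5 = {c, h, i, j}  B6 = {d, e, j, k}  B7 = {e, f, g, k}  B8 = {b, e, f, g}
Tree: B1–B2, B1–B3, B2–B4, B2–B5, B3–B6, B3–B7, B7–B8
The largest bag has 4 vertices, giving width 3; this decomposition certifies tw(G) ≤ 3. On the other hand G contains the 4-clique {e, f, g, k}. A clique must lie in a single bag of any decomposition, so no decomposition can have width below 3. Hence tw(G) = 3 exactly.

3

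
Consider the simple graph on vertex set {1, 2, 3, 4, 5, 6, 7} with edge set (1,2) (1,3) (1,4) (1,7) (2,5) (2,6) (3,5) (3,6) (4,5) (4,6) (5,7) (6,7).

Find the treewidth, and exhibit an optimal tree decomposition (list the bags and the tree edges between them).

Treewidth 3.
One optimal decomposition is:
Bags: B1 = {1, 2, 5, 6}  B2 = {1, 5, 6, 7}  B3 = {1, 3, 5, 6}  B4 = {1, 4, 5, 6}
Tree: B1–B2, B2–B3, B3–B4

Every bag has size at most 4, so the width is 4 − 1 = 3 and tw(G) ≤ 3. For the lower bound: the 4 vertex sets {2,6}, {1,7}, {5}, {3} are disjoint, each induces a connected subgraph, and every pair is joined by at least one edge of G. Contracting each set to a single vertex therefore yields K_{4} as a minor, and since treewidth is minor-monotone, tw(G) ≥ tw(K_{4}) = 3. Therefore the treewidth is 3.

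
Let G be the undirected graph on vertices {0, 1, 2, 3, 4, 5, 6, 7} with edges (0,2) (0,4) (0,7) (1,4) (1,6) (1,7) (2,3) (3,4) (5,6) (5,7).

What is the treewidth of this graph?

2

A width-2 tree decomposition is:
Bags: B1 = {0, 2, 3}  B2 = {0, 3, 4}  B3 = {0, 4, 7}  B4 = {1, 4, 7}  B5 = {1, 5, 7}  B6 = {1, 5, 6}
Tree: B1–B2, B2–B3, B3–B4, B4–B5, B5–B6
Each bag holds 3 vertices, so the decomposition has width 2, which upper-bounds the treewidth. For the lower bound, G contains the cycle 2–3–4–0–2, so G is not a forest; only forests have treewidth ≤ 1, hence tw(G) ≥ 2. Therefore the treewidth is 2.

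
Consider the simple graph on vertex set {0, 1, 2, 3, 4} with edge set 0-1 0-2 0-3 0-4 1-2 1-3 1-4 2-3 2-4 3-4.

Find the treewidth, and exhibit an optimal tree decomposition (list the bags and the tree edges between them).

Treewidth 4.
Bags: B1 = {0, 1, 2, 3, 4}
Tree: (single bag)

A single bag containing all 5 vertices is trivially a valid decomposition of width 4. For the lower bound, the 5 vertices {0, 1, 2, 3, 4} are pairwise adjacent, and any tree decomposition puts a clique entirely inside one bag — forcing width ≥ 4. Therefore the treewidth is 4.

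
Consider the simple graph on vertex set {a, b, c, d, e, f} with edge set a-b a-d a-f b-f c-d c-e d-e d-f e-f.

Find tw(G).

A width-2 tree decomposition is:
Bags: B1 = {a, b, f}  B2 = {a, d, f}  B3 = {d, e, f}  B4 = {c, d, e}
Tree: B1–B2, B2–B3, B3–B4
Every bag has size at most 3, so the width is 3 − 1 = 2 and tw(G) ≤ 2. On the other hand G contains the 3-clique {c, d, e}. A clique must lie in a single bag of any decomposition, so no decomposition can have width below 2. Therefore the treewidth is 2.

2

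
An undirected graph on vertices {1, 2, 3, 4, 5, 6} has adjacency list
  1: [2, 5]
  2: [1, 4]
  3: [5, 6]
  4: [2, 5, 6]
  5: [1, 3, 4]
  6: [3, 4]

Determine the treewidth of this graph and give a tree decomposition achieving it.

The largest bag has 3 vertices, giving width 2; this decomposition certifies tw(G) ≤ 2. For the lower bound, G contains the cycle 1–2–4–5–1, so G is not a forest; only forests have treewidth ≤ 1, hence tw(G) ≥ 2. Combining the bounds, tw(G) = 2.

Treewidth 2.
Bags: B1 = {1, 2, 5}  B2 = {2, 4, 5}  B3 = {3, 4, 5}  B4 = {3, 4, 6}
Tree: B1–B2, B2–B3, B3–B4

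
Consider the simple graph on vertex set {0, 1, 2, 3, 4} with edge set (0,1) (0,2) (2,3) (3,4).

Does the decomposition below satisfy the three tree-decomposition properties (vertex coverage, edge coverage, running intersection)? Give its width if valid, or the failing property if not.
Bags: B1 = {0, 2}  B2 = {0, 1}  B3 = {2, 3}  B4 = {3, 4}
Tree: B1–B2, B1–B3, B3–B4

Yes; width 1.

Vertex coverage: the bags together contain {0, 1, 2, 3, 4}, the full vertex set. Edge coverage: each edge of G has both endpoints in at least one bag. Running intersection: for every vertex, the bags containing it form a connected subtree. All three properties hold, so this is a valid tree decomposition of width max|bag| − 1 = 1, and hence tw(G) ≤ 1.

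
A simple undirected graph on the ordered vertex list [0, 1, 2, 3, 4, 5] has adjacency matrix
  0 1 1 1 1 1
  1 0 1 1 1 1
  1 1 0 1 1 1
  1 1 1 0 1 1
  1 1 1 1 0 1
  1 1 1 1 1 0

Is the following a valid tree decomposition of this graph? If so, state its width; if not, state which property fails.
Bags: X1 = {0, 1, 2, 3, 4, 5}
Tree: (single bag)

Every vertex of G appears in some bag (union = {0, 1, 2, 3, 4, 5}); every edge is covered by a bag; and for each vertex v the set of bags containing v is connected in the bag tree. The decomposition is therefore valid. The largest bag has 6 vertices, so the width is 5.

Yes; width 5.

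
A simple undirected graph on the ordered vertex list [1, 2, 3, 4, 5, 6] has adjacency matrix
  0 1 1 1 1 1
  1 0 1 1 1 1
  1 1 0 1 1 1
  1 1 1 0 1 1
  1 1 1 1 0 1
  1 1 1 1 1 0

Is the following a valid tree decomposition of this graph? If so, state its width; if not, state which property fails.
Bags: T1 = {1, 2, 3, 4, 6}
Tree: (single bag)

A tree decomposition must satisfy three properties: every vertex lies in some bag; for every edge, both endpoints lie together in some bag; and for every vertex, the bags containing it form a connected subtree. Here vertex 5 appears in no bag, so the decomposition is invalid.

No — vertex 5 appears in no bag.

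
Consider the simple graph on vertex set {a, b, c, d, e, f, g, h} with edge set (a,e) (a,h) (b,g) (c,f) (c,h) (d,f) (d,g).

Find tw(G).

1

A width-1 tree decomposition is:
Bags: B1 = {b, g}  B2 = {d, g}  B3 = {d, f}  B4 = {c, f}  B5 = {c, h}  B6 = {a, h}  B7 = {a, e}
Tree: B1–B2, B2–B3, B3–B4, B4–B5, B5–B6, B6–B7
The largest bag has 2 vertices, giving width 1; this decomposition certifies tw(G) ≤ 1. G has an edge, so its treewidth is at least 1. Hence tw(G) = 1 exactly.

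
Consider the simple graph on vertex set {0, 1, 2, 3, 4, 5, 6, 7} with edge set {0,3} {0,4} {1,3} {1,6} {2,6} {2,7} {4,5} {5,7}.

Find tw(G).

A width-2 tree decomposition is:
Bags: B1 = {4, 5, 7}  B2 = {2, 4, 7}  B3 = {2, 4, 6}  B4 = {1, 4, 6}  B5 = {1, 3, 4}  B6 = {0, 3, 4}
Tree: B1–B2, B2–B3, B3–B4, B4–B5, B5–B6
Each bag holds 3 vertices, so the decomposition has width 2, which upper-bounds the treewidth. Since 4–5–7–2–6–1–3–0–4 is a cycle in G, G is not acyclic. Forests are exactly the graphs of treewidth ≤ 1, so tw(G) ≥ 2. Combining the bounds, tw(G) = 2.

2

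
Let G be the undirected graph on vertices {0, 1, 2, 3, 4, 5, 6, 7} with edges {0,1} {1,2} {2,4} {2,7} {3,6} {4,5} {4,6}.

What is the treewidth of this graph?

1

A width-1 tree decomposition is:
Bags: B1 = {4, 6}  B2 = {2, 4}  B3 = {1, 2}  B4 = {4, 5}  B5 = {0, 1}  B6 = {3, 6}  B7 = {2, 7}
Tree: B1–B2, B2–B3, B1–B4, B3–B5, B1–B6, B3–B7
Each bag holds 2 vertices, so the decomposition has width 1, which upper-bounds the treewidth. G has an edge, so its treewidth is at least 1. The upper and lower bounds meet at 1, so that is the treewidth.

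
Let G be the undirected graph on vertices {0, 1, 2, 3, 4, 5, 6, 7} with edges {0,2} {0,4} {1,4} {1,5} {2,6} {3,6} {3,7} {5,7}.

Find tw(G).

A width-2 tree decomposition is:
Bags: B1 = {0, 2, 4}  B2 = {2, 4, 6}  B3 = {3, 4, 6}  B4 = {3, 4, 7}  B5 = {4, 5, 7}  B6 = {1, 4, 5}
Tree: B1–B2, B2–B3, B3–B4, B4–B5, B5–B6
Each bag holds 3 vertices, so the decomposition has width 2, which upper-bounds the treewidth. Since 4–0–2–6–3–7–5–1–4 is a cycle in G, G is not acyclic. Forests are exactly the graphs of treewidth ≤ 1, so tw(G) ≥ 2. Combining the bounds, tw(G) = 2.

2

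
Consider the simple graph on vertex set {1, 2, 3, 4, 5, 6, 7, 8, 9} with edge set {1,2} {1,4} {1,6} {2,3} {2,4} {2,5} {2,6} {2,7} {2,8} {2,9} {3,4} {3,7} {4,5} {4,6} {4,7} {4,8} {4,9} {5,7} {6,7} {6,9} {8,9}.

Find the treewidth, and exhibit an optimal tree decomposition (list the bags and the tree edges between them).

Treewidth 3.
One optimal decomposition is:
Bags: B1 = {2, 4, 6, 7}  B2 = {1, 2, 4, 6}  B3 = {2, 4, 5, 7}  B4 = {2, 4, 6, 9}  B5 = {2, 3, 4, 7}  B6 = {2, 4, 8, 9}
Tree: B1–B2, B1–B3, B1–B4, B1–B5, B4–B6

Every bag has size at most 4, so the width is 4 − 1 = 3 and tw(G) ≤ 3. Conversely, {2, 4, 8, 9} is a clique of size 4, and the vertices of any clique must share a bag in every tree decomposition; so some bag has ≥ 4 vertices and tw(G) ≥ 3. Therefore the treewidth is 3.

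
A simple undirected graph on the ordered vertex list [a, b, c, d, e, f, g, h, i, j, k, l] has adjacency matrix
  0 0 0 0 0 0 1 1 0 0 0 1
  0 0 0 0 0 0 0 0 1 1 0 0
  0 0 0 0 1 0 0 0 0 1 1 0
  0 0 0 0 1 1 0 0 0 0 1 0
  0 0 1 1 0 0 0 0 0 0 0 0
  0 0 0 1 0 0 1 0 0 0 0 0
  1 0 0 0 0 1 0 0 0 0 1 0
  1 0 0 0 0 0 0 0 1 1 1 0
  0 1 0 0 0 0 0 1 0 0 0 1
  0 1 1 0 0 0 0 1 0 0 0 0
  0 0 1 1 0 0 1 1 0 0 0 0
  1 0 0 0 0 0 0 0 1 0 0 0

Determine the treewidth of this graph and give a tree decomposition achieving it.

Every bag has size at most 4, so the width is 4 − 1 = 3 and tw(G) ≤ 3. For the lower bound: the 4 vertex sets {d,e,f}, {g}, {k}, {a,c,h,j} are disjoint, each induces a connected subgraph, and every pair is joined by at least one edge of G. Contracting each set to a single vertex therefore yields K_{4} as a minor, and since treewidth is minor-monotone, tw(G) ≥ tw(K_{4}) = 3. The upper and lower bounds meet at 3, so that is the treewidth.

Treewidth 3.
One optimal decomposition is:
Bags: B1 = {d, e, f, g}  B2 = {d, e, g, k}  B3 = {c, e, g, k}  B4 = {a, c, g, k}  B5 = {a, c, h, k}  B6 = {a, c, h, j}  B7 = {a, h, j, l}  B8 = {h, i, j, l}  B9 = {b, i, j, l}
Tree: B1–B2, B2–B3, B3–B4, B4–B5, B5–B6, B6–B7, B7–B8, B8–B9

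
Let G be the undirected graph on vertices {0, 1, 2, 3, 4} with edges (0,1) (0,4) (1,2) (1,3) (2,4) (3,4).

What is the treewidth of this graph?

2

A width-2 tree decomposition is:
Bags: B1 = {0, 1, 4}  B2 = {1, 3, 4}  B3 = {1, 2, 4}
Tree: B1–B2, B2–B3
The largest bag has 3 vertices, giving width 2; this decomposition certifies tw(G) ≤ 2. The edges 4–0–1–3–4 form a cycle, so G is not a tree and its treewidth is at least 2. Therefore the treewidth is 2.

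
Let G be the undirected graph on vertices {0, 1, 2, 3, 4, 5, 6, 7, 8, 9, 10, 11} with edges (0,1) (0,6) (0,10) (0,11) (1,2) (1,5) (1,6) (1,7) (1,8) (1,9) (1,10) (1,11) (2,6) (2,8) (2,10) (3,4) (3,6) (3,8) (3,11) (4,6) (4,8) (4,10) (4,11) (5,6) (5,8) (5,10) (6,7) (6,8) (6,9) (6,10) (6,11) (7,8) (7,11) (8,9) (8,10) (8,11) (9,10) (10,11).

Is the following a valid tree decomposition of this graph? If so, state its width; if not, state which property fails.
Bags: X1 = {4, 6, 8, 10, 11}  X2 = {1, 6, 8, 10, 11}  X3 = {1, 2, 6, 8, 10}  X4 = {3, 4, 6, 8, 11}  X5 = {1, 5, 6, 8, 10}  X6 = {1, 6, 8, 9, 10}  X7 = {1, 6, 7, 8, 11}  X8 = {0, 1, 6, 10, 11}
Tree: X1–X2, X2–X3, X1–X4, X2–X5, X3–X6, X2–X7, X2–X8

Checking the three conditions: (i) the bags cover all of {0, 1, 2, 3, 4, 5, 6, 7, 8, 9, 10, 11}; (ii) for each edge, some bag contains both endpoints; (iii) the bags containing any fixed vertex form a subtree. All hold, so the decomposition is valid with width 5 − 1 = 4.

Yes; width 4.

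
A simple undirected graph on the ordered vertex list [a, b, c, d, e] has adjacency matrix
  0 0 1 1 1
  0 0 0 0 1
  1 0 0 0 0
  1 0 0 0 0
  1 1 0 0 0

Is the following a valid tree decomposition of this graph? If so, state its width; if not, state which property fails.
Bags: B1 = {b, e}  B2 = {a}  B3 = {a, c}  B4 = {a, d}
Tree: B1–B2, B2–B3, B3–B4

No — edge (e,a) lies in no bag.

A tree decomposition must satisfy three properties: every vertex lies in some bag; for every edge, both endpoints lie together in some bag; and for every vertex, the bags containing it form a connected subtree. Here edge (e,a) lies in no bag, so the decomposition is invalid.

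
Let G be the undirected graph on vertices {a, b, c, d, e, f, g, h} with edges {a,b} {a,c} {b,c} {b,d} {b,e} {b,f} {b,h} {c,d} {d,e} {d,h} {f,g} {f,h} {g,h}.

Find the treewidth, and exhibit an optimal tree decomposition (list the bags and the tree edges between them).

Treewidth 2.
One such decomposition:
Bags: B1 = {b, c, d}  B2 = {b, d, e}  B3 = {a, b, c}  B4 = {b, d, h}  B5 = {b, f, h}  B6 = {f, g, h}
Tree: B1–B2, B1–B3, B2–B4, B4–B5, B5–B6

Every bag has size at most 3, so the width is 3 − 1 = 2 and tw(G) ≤ 2. Conversely, {f, g, h} is a clique of size 3, and the vertices of any clique must share a bag in every tree decomposition; so some bag has ≥ 3 vertices and tw(G) ≥ 2. The upper and lower bounds meet at 2, so that is the treewidth.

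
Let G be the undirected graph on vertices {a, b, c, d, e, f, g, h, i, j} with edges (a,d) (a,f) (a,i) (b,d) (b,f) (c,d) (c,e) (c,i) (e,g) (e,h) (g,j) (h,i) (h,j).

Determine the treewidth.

2

A width-2 tree decomposition is:
Bags: B1 = {e, g, j}  B2 = {e, h, j}  B3 = {c, e, h}  B4 = {c, h, i}  B5 = {c, d, i}  B6 = {a, d, i}  B7 = {a, b, d}  B8 = {a, b, f}
Tree: B1–B2, B2–B3, B3–B4, B4–B5, B5–B6, B6–B7, B7–B8
The largest bag has 3 vertices, giving width 2; this decomposition certifies tw(G) ≤ 2. The edges g–j–h–e–g form a cycle, so G is not a tree and its treewidth is at least 2. Hence tw(G) = 2 exactly.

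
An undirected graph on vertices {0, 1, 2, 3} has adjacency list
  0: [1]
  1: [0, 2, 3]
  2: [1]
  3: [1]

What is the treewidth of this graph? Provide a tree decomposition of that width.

Every bag has size at most 2, so the width is 2 − 1 = 1 and tw(G) ≤ 1. Any graph with an edge has treewidth ≥ 1, and G has the edge 2–1. Combining the bounds, tw(G) = 1.

Treewidth 1.
One such decomposition:
Bags: B1 = {1, 2}  B2 = {1, 3}  B3 = {0, 1}
Tree: B1–B2, B1–B3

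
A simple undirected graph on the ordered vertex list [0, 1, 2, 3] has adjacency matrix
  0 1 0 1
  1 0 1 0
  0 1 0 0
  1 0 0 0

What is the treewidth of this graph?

1

A width-1 tree decomposition is:
Bags: B1 = {0, 3}  B2 = {0, 1}  B3 = {1, 2}
Tree: B1–B2, B2–B3
Every bag has size at most 2, so the width is 2 − 1 = 1 and tw(G) ≤ 1. G has an edge, so its treewidth is at least 1. Hence tw(G) = 1 exactly.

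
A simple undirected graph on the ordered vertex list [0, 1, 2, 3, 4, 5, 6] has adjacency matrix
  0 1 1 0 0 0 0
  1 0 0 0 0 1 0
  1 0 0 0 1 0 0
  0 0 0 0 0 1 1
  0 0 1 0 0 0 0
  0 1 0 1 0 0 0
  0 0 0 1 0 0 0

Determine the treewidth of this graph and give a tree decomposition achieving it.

The largest bag has 2 vertices, giving width 1; this decomposition certifies tw(G) ≤ 1. G has an edge, so its treewidth is at least 1. Hence tw(G) = 1 exactly.

Treewidth 1.
One such decomposition:
Bags: B1 = {2, 4}  B2 = {0, 2}  B3 = {0, 1}  B4 = {1, 5}  B5 = {3, 5}  B6 = {3, 6}
Tree: B1–B2, B2–B3, B3–B4, B4–B5, B5–B6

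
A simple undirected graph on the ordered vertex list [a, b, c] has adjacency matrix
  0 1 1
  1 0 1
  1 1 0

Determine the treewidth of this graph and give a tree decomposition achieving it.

Treewidth 2.
One such decomposition:
Bags: B1 = {a, b, c}
Tree: (single bag)

With just one bag of size 3, the width is 3 − 1 = 2, so tw(G) ≤ 2. For the lower bound, the 3 vertices {a, b, c} are pairwise adjacent, and any tree decomposition puts a clique entirely inside one bag — forcing width ≥ 2. Combining the bounds, tw(G) = 2.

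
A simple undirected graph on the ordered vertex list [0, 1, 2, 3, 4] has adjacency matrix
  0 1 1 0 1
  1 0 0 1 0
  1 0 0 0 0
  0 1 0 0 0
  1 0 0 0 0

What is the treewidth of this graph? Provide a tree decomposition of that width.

Treewidth 1.
Bags: B1 = {0, 4}  B2 = {0, 1}  B3 = {0, 2}  B4 = {1, 3}
Tree: B1–B2, B2–B3, B2–B4

Each bag holds 2 vertices, so the decomposition has width 1, which upper-bounds the treewidth. Since G has at least one edge (e.g. 4–0), it is not an edgeless graph, so tw(G) ≥ 1. Hence tw(G) = 1 exactly.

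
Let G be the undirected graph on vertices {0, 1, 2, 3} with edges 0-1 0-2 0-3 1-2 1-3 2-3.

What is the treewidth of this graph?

3

A width-3 tree decomposition is:
Bags: B1 = {0, 1, 2, 3}
Tree: (single bag)
A single bag containing all 4 vertices is trivially a valid decomposition of width 3. For the lower bound, the 4 vertices {0, 1, 2, 3} are pairwise adjacent, and any tree decomposition puts a clique entirely inside one bag — forcing width ≥ 3. Therefore the treewidth is 3.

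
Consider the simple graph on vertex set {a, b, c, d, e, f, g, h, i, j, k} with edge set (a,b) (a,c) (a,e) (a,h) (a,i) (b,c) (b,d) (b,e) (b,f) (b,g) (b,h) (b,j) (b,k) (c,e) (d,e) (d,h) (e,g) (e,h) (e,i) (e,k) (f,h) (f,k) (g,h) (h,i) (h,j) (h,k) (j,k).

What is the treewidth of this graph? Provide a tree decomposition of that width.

Treewidth 3.
One optimal decomposition is:
Bags: B1 = {b, e, h, k}  B2 = {b, h, j, k}  B3 = {b, e, g, h}  B4 = {a, b, e, h}  B5 = {b, f, h, k}  B6 = {a, b, c, e}  B7 = {b, d, e, h}  B8 = {a, e, h, i}
Tree: B1–B2, B1–B3, B1–B4, B2–B5, B4–B6, B4–B7, B4–B8

Each bag holds 4 vertices, so the decomposition has width 3, which upper-bounds the treewidth. For the lower bound, the 4 vertices {b, h, j, k} are pairwise adjacent, and any tree decomposition puts a clique entirely inside one bag — forcing width ≥ 3. Combining the bounds, tw(G) = 3.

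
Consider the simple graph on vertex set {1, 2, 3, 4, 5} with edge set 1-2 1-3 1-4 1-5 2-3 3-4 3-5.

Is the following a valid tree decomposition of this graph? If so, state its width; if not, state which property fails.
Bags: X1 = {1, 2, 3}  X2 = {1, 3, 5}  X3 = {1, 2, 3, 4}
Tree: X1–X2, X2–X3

No — bags containing vertex 2 are not connected in the tree.

A tree decomposition must satisfy three properties: every vertex lies in some bag; for every edge, both endpoints lie together in some bag; and for every vertex, the bags containing it form a connected subtree. Here bags containing vertex 2 are not connected in the tree, so the decomposition is invalid.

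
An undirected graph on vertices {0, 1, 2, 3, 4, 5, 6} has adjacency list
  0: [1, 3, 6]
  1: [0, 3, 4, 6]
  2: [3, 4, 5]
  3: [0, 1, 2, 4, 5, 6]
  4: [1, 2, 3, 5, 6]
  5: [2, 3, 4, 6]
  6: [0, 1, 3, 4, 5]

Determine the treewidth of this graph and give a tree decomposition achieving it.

Every bag has size at most 4, so the width is 4 − 1 = 3 and tw(G) ≤ 3. For the lower bound, the 4 vertices {0, 1, 3, 6} are pairwise adjacent, and any tree decomposition puts a clique entirely inside one bag — forcing width ≥ 3. The upper and lower bounds meet at 3, so that is the treewidth.

Treewidth 3.
Bags: B1 = {2, 3, 4, 5}  B2 = {3, 4, 5, 6}  B3 = {1, 3, 4, 6}  B4 = {0, 1, 3, 6}
Tree: B1–B2, B2–B3, B3–B4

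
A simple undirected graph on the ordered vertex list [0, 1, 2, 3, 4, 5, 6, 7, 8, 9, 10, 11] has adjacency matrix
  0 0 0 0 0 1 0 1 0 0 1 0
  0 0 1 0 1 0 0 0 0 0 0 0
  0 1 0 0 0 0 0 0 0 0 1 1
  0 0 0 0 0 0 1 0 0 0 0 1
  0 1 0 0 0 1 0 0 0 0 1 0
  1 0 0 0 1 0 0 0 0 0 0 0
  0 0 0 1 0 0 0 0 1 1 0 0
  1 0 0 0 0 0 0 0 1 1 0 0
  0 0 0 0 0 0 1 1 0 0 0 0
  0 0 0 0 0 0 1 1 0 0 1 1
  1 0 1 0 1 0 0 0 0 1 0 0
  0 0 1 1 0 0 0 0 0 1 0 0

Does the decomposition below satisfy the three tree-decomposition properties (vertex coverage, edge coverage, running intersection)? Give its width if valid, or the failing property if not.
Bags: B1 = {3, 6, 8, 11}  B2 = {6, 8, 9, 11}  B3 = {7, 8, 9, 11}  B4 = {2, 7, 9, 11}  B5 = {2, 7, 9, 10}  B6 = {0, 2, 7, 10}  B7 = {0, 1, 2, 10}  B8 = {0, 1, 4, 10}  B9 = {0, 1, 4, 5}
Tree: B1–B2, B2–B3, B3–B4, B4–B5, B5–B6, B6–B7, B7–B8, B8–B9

Yes; width 3.

Vertex coverage: the bags together contain {0, 1, 2, 3, 4, 5, 6, 7, 8, 9, 10, 11}, the full vertex set. Edge coverage: each edge of G has both endpoints in at least one bag. Running intersection: for every vertex, the bags containing it form a connected subtree. All three properties hold, so this is a valid tree decomposition of width max|bag| − 1 = 3, and hence tw(G) ≤ 3.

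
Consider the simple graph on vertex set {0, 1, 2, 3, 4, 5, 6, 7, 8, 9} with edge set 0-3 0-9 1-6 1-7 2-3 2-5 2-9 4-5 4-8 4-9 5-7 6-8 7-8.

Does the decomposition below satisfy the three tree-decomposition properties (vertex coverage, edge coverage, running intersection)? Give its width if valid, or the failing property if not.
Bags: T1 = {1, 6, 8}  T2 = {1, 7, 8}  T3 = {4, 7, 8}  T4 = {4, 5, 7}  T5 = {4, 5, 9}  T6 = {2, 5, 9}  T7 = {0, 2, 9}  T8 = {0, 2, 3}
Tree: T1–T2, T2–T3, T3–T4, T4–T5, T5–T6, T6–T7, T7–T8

Yes; width 2.

Vertex coverage: the bags together contain {0, 1, 2, 3, 4, 5, 6, 7, 8, 9}, the full vertex set. Edge coverage: each edge of G has both endpoints in at least one bag. Running intersection: for every vertex, the bags containing it form a connected subtree. All three properties hold, so this is a valid tree decomposition of width max|bag| − 1 = 2, and hence tw(G) ≤ 2.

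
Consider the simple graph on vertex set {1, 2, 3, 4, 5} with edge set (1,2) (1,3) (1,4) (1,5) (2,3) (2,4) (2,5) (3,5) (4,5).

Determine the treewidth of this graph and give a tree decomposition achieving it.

Each bag holds 4 vertices, so the decomposition has width 3, which upper-bounds the treewidth. For the lower bound, the 4 vertices {1, 2, 3, 5} are pairwise adjacent, and any tree decomposition puts a clique entirely inside one bag — forcing width ≥ 3. Hence tw(G) = 3 exactly.

Treewidth 3.
Bags: B1 = {1, 2, 3, 5}  B2 = {1, 2, 4, 5}
Tree: B1–B2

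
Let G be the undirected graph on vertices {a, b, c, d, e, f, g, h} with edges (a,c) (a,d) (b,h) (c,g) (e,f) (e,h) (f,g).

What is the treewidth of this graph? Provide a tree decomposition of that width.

Treewidth 1.
One such decomposition:
Bags: B1 = {a, d}  B2 = {a, c}  B3 = {c, g}  B4 = {f, g}  B5 = {e, f}  B6 = {e, h}  B7 = {b, h}
Tree: B1–B2, B2–B3, B3–B4, B4–B5, B5–B6, B6–B7

Each bag holds 2 vertices, so the decomposition has width 1, which upper-bounds the treewidth. Since G has at least one edge (e.g. d–a), it is not an edgeless graph, so tw(G) ≥ 1. The upper and lower bounds meet at 1, so that is the treewidth.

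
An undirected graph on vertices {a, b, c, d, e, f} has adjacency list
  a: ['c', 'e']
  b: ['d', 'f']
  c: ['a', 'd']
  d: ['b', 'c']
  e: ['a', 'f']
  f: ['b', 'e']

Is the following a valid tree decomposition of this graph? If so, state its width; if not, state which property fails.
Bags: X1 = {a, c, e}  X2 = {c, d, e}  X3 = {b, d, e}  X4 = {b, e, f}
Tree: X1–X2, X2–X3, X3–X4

Every vertex of G appears in some bag (union = {a, b, c, d, e, f}); every edge is covered by a bag; and for each vertex v the set of bags containing v is connected in the bag tree. The decomposition is therefore valid. The largest bag has 3 vertices, so the width is 2.

Yes; width 2.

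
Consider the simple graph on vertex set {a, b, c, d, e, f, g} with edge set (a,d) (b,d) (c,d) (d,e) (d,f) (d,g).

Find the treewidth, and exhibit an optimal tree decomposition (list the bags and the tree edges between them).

Every bag has size at most 2, so the width is 2 − 1 = 1 and tw(G) ≤ 1. G has an edge, so its treewidth is at least 1. Therefore the treewidth is 1.

Treewidth 1.
Bags: B1 = {d, f}  B2 = {d, e}  B3 = {c, d}  B4 = {d, g}  B5 = {b, d}  B6 = {a, d}
Tree: B1–B2, B2–B3, B3–B4, B2–B5, B4–B6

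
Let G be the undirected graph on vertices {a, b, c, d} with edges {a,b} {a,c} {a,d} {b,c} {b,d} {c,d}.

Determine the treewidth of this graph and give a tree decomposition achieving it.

A single bag containing all 4 vertices is trivially a valid decomposition of width 3. Conversely, {a, b, c, d} is a clique of size 4, and the vertices of any clique must share a bag in every tree decomposition; so some bag has ≥ 4 vertices and tw(G) ≥ 3. Therefore the treewidth is 3.

Treewidth 3.
Bags: B1 = {a, b, c, d}
Tree: (single bag)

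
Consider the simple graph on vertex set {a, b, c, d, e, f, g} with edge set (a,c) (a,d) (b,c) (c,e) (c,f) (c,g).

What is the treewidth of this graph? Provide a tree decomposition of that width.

Treewidth 1.
One optimal decomposition is:
Bags: B1 = {c, g}  B2 = {c, f}  B3 = {b, c}  B4 = {a, c}  B5 = {a, d}  B6 = {c, e}
Tree: B1–B2, B1–B3, B2–B4, B4–B5, B2–B6

Every bag has size at most 2, so the width is 2 − 1 = 1 and tw(G) ≤ 1. G has an edge, so its treewidth is at least 1. Therefore the treewidth is 1.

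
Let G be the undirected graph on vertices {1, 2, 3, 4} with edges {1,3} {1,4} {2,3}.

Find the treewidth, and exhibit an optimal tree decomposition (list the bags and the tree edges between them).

The largest bag has 2 vertices, giving width 1; this decomposition certifies tw(G) ≤ 1. G has an edge, so its treewidth is at least 1. The upper and lower bounds meet at 1, so that is the treewidth.

Treewidth 1.
Bags: B1 = {2, 3}  B2 = {1, 3}  B3 = {1, 4}
Tree: B1–B2, B2–B3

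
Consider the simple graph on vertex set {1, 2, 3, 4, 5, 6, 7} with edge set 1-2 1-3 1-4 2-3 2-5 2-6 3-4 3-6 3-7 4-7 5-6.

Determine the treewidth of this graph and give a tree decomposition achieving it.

Treewidth 2.
Bags: B1 = {1, 2, 3}  B2 = {1, 3, 4}  B3 = {2, 3, 6}  B4 = {3, 4, 7}  B5 = {2, 5, 6}
Tree: B1–B2, B1–B3, B2–B4, B3–B5

Every bag has size at most 3, so the width is 3 − 1 = 2 and tw(G) ≤ 2. On the other hand G contains the 3-clique {1, 2, 3}. A clique must lie in a single bag of any decomposition, so no decomposition can have width below 2. Combining the bounds, tw(G) = 2.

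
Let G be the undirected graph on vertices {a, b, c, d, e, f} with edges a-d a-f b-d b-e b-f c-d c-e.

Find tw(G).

2

A width-2 tree decomposition is:
Bags: B1 = {a, b, f}  B2 = {a, b, d}  B3 = {b, d, e}  B4 = {c, d, e}
Tree: B1–B2, B2–B3, B3–B4
Each bag holds 3 vertices, so the decomposition has width 2, which upper-bounds the treewidth. Since f–a–d–b–f is a cycle in G, G is not acyclic. Forests are exactly the graphs of treewidth ≤ 1, so tw(G) ≥ 2. The upper and lower bounds meet at 2, so that is the treewidth.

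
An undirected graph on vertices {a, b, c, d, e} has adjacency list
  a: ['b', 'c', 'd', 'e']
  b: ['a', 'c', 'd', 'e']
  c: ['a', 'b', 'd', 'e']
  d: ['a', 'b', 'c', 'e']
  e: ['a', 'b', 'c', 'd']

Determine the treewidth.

4

A width-4 tree decomposition is:
Bags: B1 = {a, b, c, d, e}
Tree: (single bag)
With just one bag of size 5, the width is 5 − 1 = 4, so tw(G) ≤ 4. Conversely, {a, b, c, d, e} is a clique of size 5, and the vertices of any clique must share a bag in every tree decomposition; so some bag has ≥ 5 vertices and tw(G) ≥ 4. Therefore the treewidth is 4.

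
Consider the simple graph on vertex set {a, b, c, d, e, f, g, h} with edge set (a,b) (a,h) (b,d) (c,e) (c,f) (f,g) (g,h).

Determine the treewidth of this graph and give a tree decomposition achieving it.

Each bag holds 2 vertices, so the decomposition has width 1, which upper-bounds the treewidth. Any graph with an edge has treewidth ≥ 1, and G has the edge d–b. Therefore the treewidth is 1.

Treewidth 1.
Bags: B1 = {b, d}  B2 = {a, b}  B3 = {a, h}  B4 = {g, h}  B5 = {f, g}  B6 = {c, f}  B7 = {c, e}
Tree: B1–B2, B2–B3, B3–B4, B4–B5, B5–B6, B6–B7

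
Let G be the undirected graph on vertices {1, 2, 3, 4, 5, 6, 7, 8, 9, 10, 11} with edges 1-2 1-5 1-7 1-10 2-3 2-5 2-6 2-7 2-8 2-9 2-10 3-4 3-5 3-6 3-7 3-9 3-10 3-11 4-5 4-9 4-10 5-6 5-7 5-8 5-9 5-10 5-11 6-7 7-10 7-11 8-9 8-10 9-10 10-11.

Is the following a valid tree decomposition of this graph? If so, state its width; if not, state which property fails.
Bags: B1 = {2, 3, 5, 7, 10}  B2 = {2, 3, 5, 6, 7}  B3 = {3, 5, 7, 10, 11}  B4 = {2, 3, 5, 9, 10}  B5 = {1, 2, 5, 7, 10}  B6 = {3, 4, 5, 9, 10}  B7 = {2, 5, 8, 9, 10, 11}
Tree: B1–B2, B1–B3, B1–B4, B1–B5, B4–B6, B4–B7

A tree decomposition must satisfy three properties: every vertex lies in some bag; for every edge, both endpoints lie together in some bag; and for every vertex, the bags containing it form a connected subtree. Here bags containing vertex 11 are not connected in the tree, so the decomposition is invalid.

No — bags containing vertex 11 are not connected in the tree.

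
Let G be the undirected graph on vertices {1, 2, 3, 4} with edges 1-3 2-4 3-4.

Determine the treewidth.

1

A width-1 tree decomposition is:
Bags: B1 = {2, 4}  B2 = {3, 4}  B3 = {1, 3}
Tree: B1–B2, B2–B3
Each bag holds 2 vertices, so the decomposition has width 1, which upper-bounds the treewidth. G has an edge, so its treewidth is at least 1. Combining the bounds, tw(G) = 1.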